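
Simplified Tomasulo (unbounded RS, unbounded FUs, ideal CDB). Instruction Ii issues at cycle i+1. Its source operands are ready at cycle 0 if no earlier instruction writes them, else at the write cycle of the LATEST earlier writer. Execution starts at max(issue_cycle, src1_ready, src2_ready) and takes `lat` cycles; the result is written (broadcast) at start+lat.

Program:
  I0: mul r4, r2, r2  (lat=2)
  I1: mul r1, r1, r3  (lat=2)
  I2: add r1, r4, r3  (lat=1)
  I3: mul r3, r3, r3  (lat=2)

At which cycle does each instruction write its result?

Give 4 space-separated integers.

Answer: 3 4 4 6

Derivation:
I0 mul r4: issue@1 deps=(None,None) exec_start@1 write@3
I1 mul r1: issue@2 deps=(None,None) exec_start@2 write@4
I2 add r1: issue@3 deps=(0,None) exec_start@3 write@4
I3 mul r3: issue@4 deps=(None,None) exec_start@4 write@6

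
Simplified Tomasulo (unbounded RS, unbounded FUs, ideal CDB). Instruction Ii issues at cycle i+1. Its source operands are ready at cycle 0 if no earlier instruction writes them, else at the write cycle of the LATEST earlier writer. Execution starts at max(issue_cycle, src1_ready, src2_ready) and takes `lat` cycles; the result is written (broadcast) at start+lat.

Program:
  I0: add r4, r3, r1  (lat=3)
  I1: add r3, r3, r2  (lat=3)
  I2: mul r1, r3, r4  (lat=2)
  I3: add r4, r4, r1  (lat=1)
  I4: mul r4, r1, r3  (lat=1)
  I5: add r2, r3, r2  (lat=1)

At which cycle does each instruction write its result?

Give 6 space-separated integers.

Answer: 4 5 7 8 8 7

Derivation:
I0 add r4: issue@1 deps=(None,None) exec_start@1 write@4
I1 add r3: issue@2 deps=(None,None) exec_start@2 write@5
I2 mul r1: issue@3 deps=(1,0) exec_start@5 write@7
I3 add r4: issue@4 deps=(0,2) exec_start@7 write@8
I4 mul r4: issue@5 deps=(2,1) exec_start@7 write@8
I5 add r2: issue@6 deps=(1,None) exec_start@6 write@7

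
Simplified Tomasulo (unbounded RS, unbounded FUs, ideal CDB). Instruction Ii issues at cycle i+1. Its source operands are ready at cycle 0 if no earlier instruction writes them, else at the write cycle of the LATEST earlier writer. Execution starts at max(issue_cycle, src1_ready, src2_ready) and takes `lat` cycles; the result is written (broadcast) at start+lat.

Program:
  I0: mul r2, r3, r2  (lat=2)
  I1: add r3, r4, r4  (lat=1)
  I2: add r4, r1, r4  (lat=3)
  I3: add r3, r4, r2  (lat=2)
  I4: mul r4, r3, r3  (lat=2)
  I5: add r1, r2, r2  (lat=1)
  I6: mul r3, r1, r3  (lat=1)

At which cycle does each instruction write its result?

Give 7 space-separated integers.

Answer: 3 3 6 8 10 7 9

Derivation:
I0 mul r2: issue@1 deps=(None,None) exec_start@1 write@3
I1 add r3: issue@2 deps=(None,None) exec_start@2 write@3
I2 add r4: issue@3 deps=(None,None) exec_start@3 write@6
I3 add r3: issue@4 deps=(2,0) exec_start@6 write@8
I4 mul r4: issue@5 deps=(3,3) exec_start@8 write@10
I5 add r1: issue@6 deps=(0,0) exec_start@6 write@7
I6 mul r3: issue@7 deps=(5,3) exec_start@8 write@9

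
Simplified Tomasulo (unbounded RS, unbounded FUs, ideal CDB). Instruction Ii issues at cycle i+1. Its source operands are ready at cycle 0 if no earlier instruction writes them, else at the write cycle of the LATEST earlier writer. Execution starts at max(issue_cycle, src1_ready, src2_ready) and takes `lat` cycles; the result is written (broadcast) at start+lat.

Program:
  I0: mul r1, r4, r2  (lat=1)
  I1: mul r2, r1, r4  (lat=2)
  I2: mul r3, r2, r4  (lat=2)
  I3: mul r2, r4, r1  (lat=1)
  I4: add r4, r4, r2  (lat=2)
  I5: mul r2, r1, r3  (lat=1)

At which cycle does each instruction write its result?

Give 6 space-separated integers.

I0 mul r1: issue@1 deps=(None,None) exec_start@1 write@2
I1 mul r2: issue@2 deps=(0,None) exec_start@2 write@4
I2 mul r3: issue@3 deps=(1,None) exec_start@4 write@6
I3 mul r2: issue@4 deps=(None,0) exec_start@4 write@5
I4 add r4: issue@5 deps=(None,3) exec_start@5 write@7
I5 mul r2: issue@6 deps=(0,2) exec_start@6 write@7

Answer: 2 4 6 5 7 7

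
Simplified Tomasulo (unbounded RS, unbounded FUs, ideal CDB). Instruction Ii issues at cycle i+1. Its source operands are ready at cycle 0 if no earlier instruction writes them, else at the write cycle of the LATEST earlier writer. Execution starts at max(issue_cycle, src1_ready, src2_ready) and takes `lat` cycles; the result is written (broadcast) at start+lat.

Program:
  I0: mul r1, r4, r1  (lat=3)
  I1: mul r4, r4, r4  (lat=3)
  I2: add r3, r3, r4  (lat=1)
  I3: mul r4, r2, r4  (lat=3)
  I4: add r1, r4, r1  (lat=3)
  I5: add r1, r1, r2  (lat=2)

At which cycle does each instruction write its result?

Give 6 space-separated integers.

I0 mul r1: issue@1 deps=(None,None) exec_start@1 write@4
I1 mul r4: issue@2 deps=(None,None) exec_start@2 write@5
I2 add r3: issue@3 deps=(None,1) exec_start@5 write@6
I3 mul r4: issue@4 deps=(None,1) exec_start@5 write@8
I4 add r1: issue@5 deps=(3,0) exec_start@8 write@11
I5 add r1: issue@6 deps=(4,None) exec_start@11 write@13

Answer: 4 5 6 8 11 13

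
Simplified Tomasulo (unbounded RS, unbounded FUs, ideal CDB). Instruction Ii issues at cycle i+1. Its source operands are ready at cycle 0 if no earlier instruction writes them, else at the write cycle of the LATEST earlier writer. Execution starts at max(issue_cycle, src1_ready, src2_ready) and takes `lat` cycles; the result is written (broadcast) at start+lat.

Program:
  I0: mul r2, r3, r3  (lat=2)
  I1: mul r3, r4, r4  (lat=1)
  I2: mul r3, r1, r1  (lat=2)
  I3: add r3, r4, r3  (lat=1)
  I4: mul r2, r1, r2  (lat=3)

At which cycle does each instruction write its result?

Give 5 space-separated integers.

Answer: 3 3 5 6 8

Derivation:
I0 mul r2: issue@1 deps=(None,None) exec_start@1 write@3
I1 mul r3: issue@2 deps=(None,None) exec_start@2 write@3
I2 mul r3: issue@3 deps=(None,None) exec_start@3 write@5
I3 add r3: issue@4 deps=(None,2) exec_start@5 write@6
I4 mul r2: issue@5 deps=(None,0) exec_start@5 write@8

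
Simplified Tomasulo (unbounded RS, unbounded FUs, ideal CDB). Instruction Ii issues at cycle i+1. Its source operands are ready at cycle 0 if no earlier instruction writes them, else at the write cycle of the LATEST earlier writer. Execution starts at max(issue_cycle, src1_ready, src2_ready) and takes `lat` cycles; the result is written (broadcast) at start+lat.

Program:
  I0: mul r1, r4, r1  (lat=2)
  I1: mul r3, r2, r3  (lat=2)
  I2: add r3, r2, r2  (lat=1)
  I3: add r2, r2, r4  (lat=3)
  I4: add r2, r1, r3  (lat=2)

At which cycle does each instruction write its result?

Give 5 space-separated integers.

I0 mul r1: issue@1 deps=(None,None) exec_start@1 write@3
I1 mul r3: issue@2 deps=(None,None) exec_start@2 write@4
I2 add r3: issue@3 deps=(None,None) exec_start@3 write@4
I3 add r2: issue@4 deps=(None,None) exec_start@4 write@7
I4 add r2: issue@5 deps=(0,2) exec_start@5 write@7

Answer: 3 4 4 7 7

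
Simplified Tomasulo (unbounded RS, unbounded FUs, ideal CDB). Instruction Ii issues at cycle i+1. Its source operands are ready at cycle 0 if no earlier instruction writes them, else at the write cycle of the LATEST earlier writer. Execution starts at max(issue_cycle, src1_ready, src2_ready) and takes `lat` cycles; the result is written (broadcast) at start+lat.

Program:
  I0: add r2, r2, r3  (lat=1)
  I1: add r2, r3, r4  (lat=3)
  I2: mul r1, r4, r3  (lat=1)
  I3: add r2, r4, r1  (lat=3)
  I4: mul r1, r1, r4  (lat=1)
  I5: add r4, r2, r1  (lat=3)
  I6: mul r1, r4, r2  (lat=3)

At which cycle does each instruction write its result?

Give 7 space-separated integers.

I0 add r2: issue@1 deps=(None,None) exec_start@1 write@2
I1 add r2: issue@2 deps=(None,None) exec_start@2 write@5
I2 mul r1: issue@3 deps=(None,None) exec_start@3 write@4
I3 add r2: issue@4 deps=(None,2) exec_start@4 write@7
I4 mul r1: issue@5 deps=(2,None) exec_start@5 write@6
I5 add r4: issue@6 deps=(3,4) exec_start@7 write@10
I6 mul r1: issue@7 deps=(5,3) exec_start@10 write@13

Answer: 2 5 4 7 6 10 13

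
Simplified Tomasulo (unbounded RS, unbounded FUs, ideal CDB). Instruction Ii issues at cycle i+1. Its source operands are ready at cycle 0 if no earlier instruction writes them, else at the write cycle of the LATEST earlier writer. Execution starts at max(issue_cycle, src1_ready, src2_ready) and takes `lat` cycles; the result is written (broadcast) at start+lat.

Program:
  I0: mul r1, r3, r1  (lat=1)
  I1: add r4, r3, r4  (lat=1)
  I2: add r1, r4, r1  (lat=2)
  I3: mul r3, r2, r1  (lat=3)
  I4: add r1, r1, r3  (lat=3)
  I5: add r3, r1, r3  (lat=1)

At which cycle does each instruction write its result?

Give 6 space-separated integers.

Answer: 2 3 5 8 11 12

Derivation:
I0 mul r1: issue@1 deps=(None,None) exec_start@1 write@2
I1 add r4: issue@2 deps=(None,None) exec_start@2 write@3
I2 add r1: issue@3 deps=(1,0) exec_start@3 write@5
I3 mul r3: issue@4 deps=(None,2) exec_start@5 write@8
I4 add r1: issue@5 deps=(2,3) exec_start@8 write@11
I5 add r3: issue@6 deps=(4,3) exec_start@11 write@12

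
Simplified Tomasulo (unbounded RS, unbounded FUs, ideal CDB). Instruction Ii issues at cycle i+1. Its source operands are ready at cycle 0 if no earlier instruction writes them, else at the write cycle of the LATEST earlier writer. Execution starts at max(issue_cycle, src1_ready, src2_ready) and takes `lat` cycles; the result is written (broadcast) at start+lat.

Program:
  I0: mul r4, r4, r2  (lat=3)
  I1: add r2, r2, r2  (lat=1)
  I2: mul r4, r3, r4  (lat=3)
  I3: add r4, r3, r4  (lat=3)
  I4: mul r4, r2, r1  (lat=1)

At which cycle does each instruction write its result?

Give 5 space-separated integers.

I0 mul r4: issue@1 deps=(None,None) exec_start@1 write@4
I1 add r2: issue@2 deps=(None,None) exec_start@2 write@3
I2 mul r4: issue@3 deps=(None,0) exec_start@4 write@7
I3 add r4: issue@4 deps=(None,2) exec_start@7 write@10
I4 mul r4: issue@5 deps=(1,None) exec_start@5 write@6

Answer: 4 3 7 10 6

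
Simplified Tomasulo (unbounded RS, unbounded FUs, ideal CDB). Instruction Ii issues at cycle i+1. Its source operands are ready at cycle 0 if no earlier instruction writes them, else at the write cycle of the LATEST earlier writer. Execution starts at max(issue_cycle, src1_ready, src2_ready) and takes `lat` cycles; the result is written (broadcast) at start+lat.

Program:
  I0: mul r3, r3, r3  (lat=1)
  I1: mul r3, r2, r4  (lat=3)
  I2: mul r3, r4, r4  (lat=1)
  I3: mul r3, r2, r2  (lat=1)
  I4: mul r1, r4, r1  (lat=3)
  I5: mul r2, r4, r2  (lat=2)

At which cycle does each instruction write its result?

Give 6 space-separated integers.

I0 mul r3: issue@1 deps=(None,None) exec_start@1 write@2
I1 mul r3: issue@2 deps=(None,None) exec_start@2 write@5
I2 mul r3: issue@3 deps=(None,None) exec_start@3 write@4
I3 mul r3: issue@4 deps=(None,None) exec_start@4 write@5
I4 mul r1: issue@5 deps=(None,None) exec_start@5 write@8
I5 mul r2: issue@6 deps=(None,None) exec_start@6 write@8

Answer: 2 5 4 5 8 8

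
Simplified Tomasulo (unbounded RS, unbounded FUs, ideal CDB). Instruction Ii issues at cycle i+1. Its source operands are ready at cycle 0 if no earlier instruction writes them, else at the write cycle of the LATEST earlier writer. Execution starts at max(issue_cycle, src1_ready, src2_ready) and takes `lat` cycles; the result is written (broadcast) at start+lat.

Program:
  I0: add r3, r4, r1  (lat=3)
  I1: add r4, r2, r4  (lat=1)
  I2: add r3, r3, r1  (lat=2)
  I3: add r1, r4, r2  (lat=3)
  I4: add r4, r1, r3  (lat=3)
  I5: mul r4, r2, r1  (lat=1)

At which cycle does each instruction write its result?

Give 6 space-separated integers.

Answer: 4 3 6 7 10 8

Derivation:
I0 add r3: issue@1 deps=(None,None) exec_start@1 write@4
I1 add r4: issue@2 deps=(None,None) exec_start@2 write@3
I2 add r3: issue@3 deps=(0,None) exec_start@4 write@6
I3 add r1: issue@4 deps=(1,None) exec_start@4 write@7
I4 add r4: issue@5 deps=(3,2) exec_start@7 write@10
I5 mul r4: issue@6 deps=(None,3) exec_start@7 write@8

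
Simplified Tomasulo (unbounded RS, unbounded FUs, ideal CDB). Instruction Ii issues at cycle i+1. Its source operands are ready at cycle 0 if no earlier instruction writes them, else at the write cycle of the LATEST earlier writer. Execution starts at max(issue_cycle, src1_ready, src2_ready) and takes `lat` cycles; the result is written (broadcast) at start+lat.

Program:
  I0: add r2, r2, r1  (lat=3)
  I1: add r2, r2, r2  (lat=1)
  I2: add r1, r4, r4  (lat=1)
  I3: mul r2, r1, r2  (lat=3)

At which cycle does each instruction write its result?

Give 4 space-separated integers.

I0 add r2: issue@1 deps=(None,None) exec_start@1 write@4
I1 add r2: issue@2 deps=(0,0) exec_start@4 write@5
I2 add r1: issue@3 deps=(None,None) exec_start@3 write@4
I3 mul r2: issue@4 deps=(2,1) exec_start@5 write@8

Answer: 4 5 4 8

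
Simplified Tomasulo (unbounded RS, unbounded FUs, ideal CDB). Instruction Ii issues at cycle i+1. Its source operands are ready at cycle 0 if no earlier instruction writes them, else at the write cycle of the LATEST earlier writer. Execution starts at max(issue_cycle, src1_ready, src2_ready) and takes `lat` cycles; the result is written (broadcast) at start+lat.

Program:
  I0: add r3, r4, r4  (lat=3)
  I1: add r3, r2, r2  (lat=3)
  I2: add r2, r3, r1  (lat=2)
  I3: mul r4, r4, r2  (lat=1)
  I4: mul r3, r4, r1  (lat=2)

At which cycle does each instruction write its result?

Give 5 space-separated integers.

Answer: 4 5 7 8 10

Derivation:
I0 add r3: issue@1 deps=(None,None) exec_start@1 write@4
I1 add r3: issue@2 deps=(None,None) exec_start@2 write@5
I2 add r2: issue@3 deps=(1,None) exec_start@5 write@7
I3 mul r4: issue@4 deps=(None,2) exec_start@7 write@8
I4 mul r3: issue@5 deps=(3,None) exec_start@8 write@10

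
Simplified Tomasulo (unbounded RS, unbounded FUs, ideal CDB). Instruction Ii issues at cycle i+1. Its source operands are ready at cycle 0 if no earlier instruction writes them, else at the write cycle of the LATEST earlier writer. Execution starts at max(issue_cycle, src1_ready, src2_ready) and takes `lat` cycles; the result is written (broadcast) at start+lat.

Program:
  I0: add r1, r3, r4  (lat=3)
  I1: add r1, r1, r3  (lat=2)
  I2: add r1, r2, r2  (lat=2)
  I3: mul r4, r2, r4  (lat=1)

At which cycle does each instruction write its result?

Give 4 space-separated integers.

Answer: 4 6 5 5

Derivation:
I0 add r1: issue@1 deps=(None,None) exec_start@1 write@4
I1 add r1: issue@2 deps=(0,None) exec_start@4 write@6
I2 add r1: issue@3 deps=(None,None) exec_start@3 write@5
I3 mul r4: issue@4 deps=(None,None) exec_start@4 write@5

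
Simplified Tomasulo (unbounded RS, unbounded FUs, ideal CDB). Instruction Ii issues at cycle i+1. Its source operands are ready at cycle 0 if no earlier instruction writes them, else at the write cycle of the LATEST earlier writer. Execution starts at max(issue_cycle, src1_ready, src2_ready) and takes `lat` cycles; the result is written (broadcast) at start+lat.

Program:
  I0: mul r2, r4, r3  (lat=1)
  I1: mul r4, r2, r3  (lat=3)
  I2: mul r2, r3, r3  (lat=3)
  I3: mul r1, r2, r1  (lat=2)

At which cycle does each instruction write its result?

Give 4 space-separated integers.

I0 mul r2: issue@1 deps=(None,None) exec_start@1 write@2
I1 mul r4: issue@2 deps=(0,None) exec_start@2 write@5
I2 mul r2: issue@3 deps=(None,None) exec_start@3 write@6
I3 mul r1: issue@4 deps=(2,None) exec_start@6 write@8

Answer: 2 5 6 8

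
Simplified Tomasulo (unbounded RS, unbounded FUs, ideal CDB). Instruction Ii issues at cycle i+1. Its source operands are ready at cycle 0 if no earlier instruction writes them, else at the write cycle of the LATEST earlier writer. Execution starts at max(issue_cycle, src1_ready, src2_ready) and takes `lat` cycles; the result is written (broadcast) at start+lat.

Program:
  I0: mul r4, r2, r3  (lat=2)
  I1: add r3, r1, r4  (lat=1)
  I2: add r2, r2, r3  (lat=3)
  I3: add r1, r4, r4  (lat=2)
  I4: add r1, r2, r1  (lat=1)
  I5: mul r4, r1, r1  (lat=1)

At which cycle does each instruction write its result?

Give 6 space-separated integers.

Answer: 3 4 7 6 8 9

Derivation:
I0 mul r4: issue@1 deps=(None,None) exec_start@1 write@3
I1 add r3: issue@2 deps=(None,0) exec_start@3 write@4
I2 add r2: issue@3 deps=(None,1) exec_start@4 write@7
I3 add r1: issue@4 deps=(0,0) exec_start@4 write@6
I4 add r1: issue@5 deps=(2,3) exec_start@7 write@8
I5 mul r4: issue@6 deps=(4,4) exec_start@8 write@9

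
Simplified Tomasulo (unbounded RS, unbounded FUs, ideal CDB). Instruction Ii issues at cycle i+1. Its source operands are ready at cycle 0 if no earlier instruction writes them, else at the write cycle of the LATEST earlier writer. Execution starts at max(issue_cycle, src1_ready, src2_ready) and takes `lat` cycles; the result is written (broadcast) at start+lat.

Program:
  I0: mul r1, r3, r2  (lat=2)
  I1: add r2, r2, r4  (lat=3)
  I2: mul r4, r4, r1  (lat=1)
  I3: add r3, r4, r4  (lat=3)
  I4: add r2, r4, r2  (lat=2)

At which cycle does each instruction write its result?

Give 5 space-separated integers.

Answer: 3 5 4 7 7

Derivation:
I0 mul r1: issue@1 deps=(None,None) exec_start@1 write@3
I1 add r2: issue@2 deps=(None,None) exec_start@2 write@5
I2 mul r4: issue@3 deps=(None,0) exec_start@3 write@4
I3 add r3: issue@4 deps=(2,2) exec_start@4 write@7
I4 add r2: issue@5 deps=(2,1) exec_start@5 write@7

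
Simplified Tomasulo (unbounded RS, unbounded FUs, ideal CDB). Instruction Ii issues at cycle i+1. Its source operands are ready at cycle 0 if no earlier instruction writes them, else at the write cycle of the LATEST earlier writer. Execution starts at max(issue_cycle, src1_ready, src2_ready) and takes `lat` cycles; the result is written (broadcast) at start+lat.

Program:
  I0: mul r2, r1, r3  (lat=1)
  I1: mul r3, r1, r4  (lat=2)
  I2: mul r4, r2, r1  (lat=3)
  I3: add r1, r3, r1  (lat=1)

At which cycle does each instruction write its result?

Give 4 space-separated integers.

I0 mul r2: issue@1 deps=(None,None) exec_start@1 write@2
I1 mul r3: issue@2 deps=(None,None) exec_start@2 write@4
I2 mul r4: issue@3 deps=(0,None) exec_start@3 write@6
I3 add r1: issue@4 deps=(1,None) exec_start@4 write@5

Answer: 2 4 6 5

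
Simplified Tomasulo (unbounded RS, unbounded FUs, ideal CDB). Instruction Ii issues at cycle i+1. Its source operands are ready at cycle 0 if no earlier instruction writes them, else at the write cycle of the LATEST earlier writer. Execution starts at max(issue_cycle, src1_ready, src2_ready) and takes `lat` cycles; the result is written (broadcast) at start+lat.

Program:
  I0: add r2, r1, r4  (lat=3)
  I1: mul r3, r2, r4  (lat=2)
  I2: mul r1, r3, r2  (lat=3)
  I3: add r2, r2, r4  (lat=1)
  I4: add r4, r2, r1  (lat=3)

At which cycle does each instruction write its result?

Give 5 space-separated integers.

Answer: 4 6 9 5 12

Derivation:
I0 add r2: issue@1 deps=(None,None) exec_start@1 write@4
I1 mul r3: issue@2 deps=(0,None) exec_start@4 write@6
I2 mul r1: issue@3 deps=(1,0) exec_start@6 write@9
I3 add r2: issue@4 deps=(0,None) exec_start@4 write@5
I4 add r4: issue@5 deps=(3,2) exec_start@9 write@12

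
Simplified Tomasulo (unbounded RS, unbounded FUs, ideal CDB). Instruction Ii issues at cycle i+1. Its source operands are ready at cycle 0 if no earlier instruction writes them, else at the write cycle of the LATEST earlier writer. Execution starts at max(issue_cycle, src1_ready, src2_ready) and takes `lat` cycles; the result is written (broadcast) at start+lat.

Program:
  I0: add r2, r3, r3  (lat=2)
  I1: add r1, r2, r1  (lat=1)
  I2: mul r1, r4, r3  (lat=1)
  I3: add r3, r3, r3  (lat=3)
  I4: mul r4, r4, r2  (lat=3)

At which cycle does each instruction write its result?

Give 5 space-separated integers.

Answer: 3 4 4 7 8

Derivation:
I0 add r2: issue@1 deps=(None,None) exec_start@1 write@3
I1 add r1: issue@2 deps=(0,None) exec_start@3 write@4
I2 mul r1: issue@3 deps=(None,None) exec_start@3 write@4
I3 add r3: issue@4 deps=(None,None) exec_start@4 write@7
I4 mul r4: issue@5 deps=(None,0) exec_start@5 write@8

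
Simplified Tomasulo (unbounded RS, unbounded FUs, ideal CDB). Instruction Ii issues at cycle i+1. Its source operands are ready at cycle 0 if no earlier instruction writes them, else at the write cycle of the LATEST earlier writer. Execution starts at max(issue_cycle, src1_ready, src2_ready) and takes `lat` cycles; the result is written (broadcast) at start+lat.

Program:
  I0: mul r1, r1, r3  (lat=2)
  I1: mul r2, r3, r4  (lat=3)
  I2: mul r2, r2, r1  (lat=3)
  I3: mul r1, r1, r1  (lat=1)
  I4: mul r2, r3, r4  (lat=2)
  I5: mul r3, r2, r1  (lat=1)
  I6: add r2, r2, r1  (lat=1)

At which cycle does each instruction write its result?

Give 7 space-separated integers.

I0 mul r1: issue@1 deps=(None,None) exec_start@1 write@3
I1 mul r2: issue@2 deps=(None,None) exec_start@2 write@5
I2 mul r2: issue@3 deps=(1,0) exec_start@5 write@8
I3 mul r1: issue@4 deps=(0,0) exec_start@4 write@5
I4 mul r2: issue@5 deps=(None,None) exec_start@5 write@7
I5 mul r3: issue@6 deps=(4,3) exec_start@7 write@8
I6 add r2: issue@7 deps=(4,3) exec_start@7 write@8

Answer: 3 5 8 5 7 8 8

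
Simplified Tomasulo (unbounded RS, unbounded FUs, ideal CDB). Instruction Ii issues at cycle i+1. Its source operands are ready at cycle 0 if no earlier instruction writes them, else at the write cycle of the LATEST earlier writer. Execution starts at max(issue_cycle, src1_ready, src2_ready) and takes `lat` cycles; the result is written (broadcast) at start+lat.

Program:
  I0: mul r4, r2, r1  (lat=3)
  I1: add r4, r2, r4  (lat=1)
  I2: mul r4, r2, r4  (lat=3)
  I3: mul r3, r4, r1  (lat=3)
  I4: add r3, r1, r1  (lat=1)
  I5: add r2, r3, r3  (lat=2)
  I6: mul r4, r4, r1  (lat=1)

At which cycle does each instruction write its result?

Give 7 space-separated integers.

Answer: 4 5 8 11 6 8 9

Derivation:
I0 mul r4: issue@1 deps=(None,None) exec_start@1 write@4
I1 add r4: issue@2 deps=(None,0) exec_start@4 write@5
I2 mul r4: issue@3 deps=(None,1) exec_start@5 write@8
I3 mul r3: issue@4 deps=(2,None) exec_start@8 write@11
I4 add r3: issue@5 deps=(None,None) exec_start@5 write@6
I5 add r2: issue@6 deps=(4,4) exec_start@6 write@8
I6 mul r4: issue@7 deps=(2,None) exec_start@8 write@9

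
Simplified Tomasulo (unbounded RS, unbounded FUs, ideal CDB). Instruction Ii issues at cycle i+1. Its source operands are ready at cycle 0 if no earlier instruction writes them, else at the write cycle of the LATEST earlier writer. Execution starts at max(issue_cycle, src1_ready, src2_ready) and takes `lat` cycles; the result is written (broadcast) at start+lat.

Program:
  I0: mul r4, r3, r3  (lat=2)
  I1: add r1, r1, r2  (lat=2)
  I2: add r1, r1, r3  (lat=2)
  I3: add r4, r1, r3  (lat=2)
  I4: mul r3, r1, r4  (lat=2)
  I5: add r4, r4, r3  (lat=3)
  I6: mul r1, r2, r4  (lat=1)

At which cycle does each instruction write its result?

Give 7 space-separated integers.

I0 mul r4: issue@1 deps=(None,None) exec_start@1 write@3
I1 add r1: issue@2 deps=(None,None) exec_start@2 write@4
I2 add r1: issue@3 deps=(1,None) exec_start@4 write@6
I3 add r4: issue@4 deps=(2,None) exec_start@6 write@8
I4 mul r3: issue@5 deps=(2,3) exec_start@8 write@10
I5 add r4: issue@6 deps=(3,4) exec_start@10 write@13
I6 mul r1: issue@7 deps=(None,5) exec_start@13 write@14

Answer: 3 4 6 8 10 13 14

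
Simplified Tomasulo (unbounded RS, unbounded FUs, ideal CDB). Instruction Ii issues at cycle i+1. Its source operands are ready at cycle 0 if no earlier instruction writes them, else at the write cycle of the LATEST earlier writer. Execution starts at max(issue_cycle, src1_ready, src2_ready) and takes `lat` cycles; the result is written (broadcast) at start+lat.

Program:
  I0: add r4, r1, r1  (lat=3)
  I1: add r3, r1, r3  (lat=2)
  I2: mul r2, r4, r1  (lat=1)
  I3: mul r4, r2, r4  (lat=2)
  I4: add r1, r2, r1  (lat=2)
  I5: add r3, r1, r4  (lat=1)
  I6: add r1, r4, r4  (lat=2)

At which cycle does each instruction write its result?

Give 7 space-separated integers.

I0 add r4: issue@1 deps=(None,None) exec_start@1 write@4
I1 add r3: issue@2 deps=(None,None) exec_start@2 write@4
I2 mul r2: issue@3 deps=(0,None) exec_start@4 write@5
I3 mul r4: issue@4 deps=(2,0) exec_start@5 write@7
I4 add r1: issue@5 deps=(2,None) exec_start@5 write@7
I5 add r3: issue@6 deps=(4,3) exec_start@7 write@8
I6 add r1: issue@7 deps=(3,3) exec_start@7 write@9

Answer: 4 4 5 7 7 8 9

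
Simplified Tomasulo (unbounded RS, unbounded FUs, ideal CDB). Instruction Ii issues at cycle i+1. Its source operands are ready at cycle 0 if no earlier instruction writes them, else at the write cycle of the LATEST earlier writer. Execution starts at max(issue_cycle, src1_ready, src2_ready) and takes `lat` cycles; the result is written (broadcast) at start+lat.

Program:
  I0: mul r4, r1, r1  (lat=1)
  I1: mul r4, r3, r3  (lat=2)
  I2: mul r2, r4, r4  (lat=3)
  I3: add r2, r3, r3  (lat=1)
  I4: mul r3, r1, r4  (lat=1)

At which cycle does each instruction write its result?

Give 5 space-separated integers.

Answer: 2 4 7 5 6

Derivation:
I0 mul r4: issue@1 deps=(None,None) exec_start@1 write@2
I1 mul r4: issue@2 deps=(None,None) exec_start@2 write@4
I2 mul r2: issue@3 deps=(1,1) exec_start@4 write@7
I3 add r2: issue@4 deps=(None,None) exec_start@4 write@5
I4 mul r3: issue@5 deps=(None,1) exec_start@5 write@6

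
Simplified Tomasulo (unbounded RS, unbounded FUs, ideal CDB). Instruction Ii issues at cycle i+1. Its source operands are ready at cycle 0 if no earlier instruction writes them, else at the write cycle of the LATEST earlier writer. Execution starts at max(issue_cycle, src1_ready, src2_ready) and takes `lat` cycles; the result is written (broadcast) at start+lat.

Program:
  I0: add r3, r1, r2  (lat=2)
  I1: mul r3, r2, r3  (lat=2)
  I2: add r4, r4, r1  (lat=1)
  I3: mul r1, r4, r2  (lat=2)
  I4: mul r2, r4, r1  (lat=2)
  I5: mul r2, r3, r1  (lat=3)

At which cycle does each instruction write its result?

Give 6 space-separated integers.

I0 add r3: issue@1 deps=(None,None) exec_start@1 write@3
I1 mul r3: issue@2 deps=(None,0) exec_start@3 write@5
I2 add r4: issue@3 deps=(None,None) exec_start@3 write@4
I3 mul r1: issue@4 deps=(2,None) exec_start@4 write@6
I4 mul r2: issue@5 deps=(2,3) exec_start@6 write@8
I5 mul r2: issue@6 deps=(1,3) exec_start@6 write@9

Answer: 3 5 4 6 8 9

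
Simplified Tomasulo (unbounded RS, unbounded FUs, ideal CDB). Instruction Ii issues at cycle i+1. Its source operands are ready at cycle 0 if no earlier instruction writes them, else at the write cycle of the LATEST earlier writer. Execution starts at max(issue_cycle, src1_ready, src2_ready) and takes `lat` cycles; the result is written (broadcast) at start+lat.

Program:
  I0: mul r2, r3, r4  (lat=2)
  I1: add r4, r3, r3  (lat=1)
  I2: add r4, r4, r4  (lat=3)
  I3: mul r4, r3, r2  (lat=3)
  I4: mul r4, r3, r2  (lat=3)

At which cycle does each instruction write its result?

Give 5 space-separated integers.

I0 mul r2: issue@1 deps=(None,None) exec_start@1 write@3
I1 add r4: issue@2 deps=(None,None) exec_start@2 write@3
I2 add r4: issue@3 deps=(1,1) exec_start@3 write@6
I3 mul r4: issue@4 deps=(None,0) exec_start@4 write@7
I4 mul r4: issue@5 deps=(None,0) exec_start@5 write@8

Answer: 3 3 6 7 8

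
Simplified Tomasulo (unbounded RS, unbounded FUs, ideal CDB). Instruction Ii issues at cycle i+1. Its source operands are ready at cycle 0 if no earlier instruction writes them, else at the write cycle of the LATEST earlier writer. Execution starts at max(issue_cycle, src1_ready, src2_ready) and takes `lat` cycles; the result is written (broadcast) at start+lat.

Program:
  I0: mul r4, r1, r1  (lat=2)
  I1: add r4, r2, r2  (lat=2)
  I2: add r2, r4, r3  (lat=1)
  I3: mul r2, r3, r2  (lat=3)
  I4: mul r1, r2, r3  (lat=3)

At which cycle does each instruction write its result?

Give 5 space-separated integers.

Answer: 3 4 5 8 11

Derivation:
I0 mul r4: issue@1 deps=(None,None) exec_start@1 write@3
I1 add r4: issue@2 deps=(None,None) exec_start@2 write@4
I2 add r2: issue@3 deps=(1,None) exec_start@4 write@5
I3 mul r2: issue@4 deps=(None,2) exec_start@5 write@8
I4 mul r1: issue@5 deps=(3,None) exec_start@8 write@11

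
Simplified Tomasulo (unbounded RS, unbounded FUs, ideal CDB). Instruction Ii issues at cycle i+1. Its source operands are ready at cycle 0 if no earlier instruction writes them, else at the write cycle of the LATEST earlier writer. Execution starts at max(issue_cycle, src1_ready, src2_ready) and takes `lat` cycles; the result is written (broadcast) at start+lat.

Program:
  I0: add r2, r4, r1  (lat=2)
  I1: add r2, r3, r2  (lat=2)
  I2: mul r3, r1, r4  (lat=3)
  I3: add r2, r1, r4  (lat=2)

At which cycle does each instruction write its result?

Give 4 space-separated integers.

I0 add r2: issue@1 deps=(None,None) exec_start@1 write@3
I1 add r2: issue@2 deps=(None,0) exec_start@3 write@5
I2 mul r3: issue@3 deps=(None,None) exec_start@3 write@6
I3 add r2: issue@4 deps=(None,None) exec_start@4 write@6

Answer: 3 5 6 6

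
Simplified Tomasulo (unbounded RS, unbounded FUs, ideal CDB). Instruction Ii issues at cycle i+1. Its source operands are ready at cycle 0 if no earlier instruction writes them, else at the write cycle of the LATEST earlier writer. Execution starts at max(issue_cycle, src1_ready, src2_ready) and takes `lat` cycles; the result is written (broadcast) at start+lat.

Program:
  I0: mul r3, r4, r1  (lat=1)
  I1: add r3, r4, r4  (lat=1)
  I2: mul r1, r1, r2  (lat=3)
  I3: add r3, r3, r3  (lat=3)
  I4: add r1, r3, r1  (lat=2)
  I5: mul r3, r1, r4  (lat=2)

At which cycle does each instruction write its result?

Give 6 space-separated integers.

Answer: 2 3 6 7 9 11

Derivation:
I0 mul r3: issue@1 deps=(None,None) exec_start@1 write@2
I1 add r3: issue@2 deps=(None,None) exec_start@2 write@3
I2 mul r1: issue@3 deps=(None,None) exec_start@3 write@6
I3 add r3: issue@4 deps=(1,1) exec_start@4 write@7
I4 add r1: issue@5 deps=(3,2) exec_start@7 write@9
I5 mul r3: issue@6 deps=(4,None) exec_start@9 write@11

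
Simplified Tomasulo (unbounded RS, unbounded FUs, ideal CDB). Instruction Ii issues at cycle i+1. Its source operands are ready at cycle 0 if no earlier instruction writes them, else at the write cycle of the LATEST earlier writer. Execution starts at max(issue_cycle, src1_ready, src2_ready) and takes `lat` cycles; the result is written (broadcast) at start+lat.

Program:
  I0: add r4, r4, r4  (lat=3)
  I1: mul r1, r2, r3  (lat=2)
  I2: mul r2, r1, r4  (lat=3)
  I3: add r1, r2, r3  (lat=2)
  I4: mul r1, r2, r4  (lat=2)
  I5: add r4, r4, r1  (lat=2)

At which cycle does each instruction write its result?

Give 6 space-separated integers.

Answer: 4 4 7 9 9 11

Derivation:
I0 add r4: issue@1 deps=(None,None) exec_start@1 write@4
I1 mul r1: issue@2 deps=(None,None) exec_start@2 write@4
I2 mul r2: issue@3 deps=(1,0) exec_start@4 write@7
I3 add r1: issue@4 deps=(2,None) exec_start@7 write@9
I4 mul r1: issue@5 deps=(2,0) exec_start@7 write@9
I5 add r4: issue@6 deps=(0,4) exec_start@9 write@11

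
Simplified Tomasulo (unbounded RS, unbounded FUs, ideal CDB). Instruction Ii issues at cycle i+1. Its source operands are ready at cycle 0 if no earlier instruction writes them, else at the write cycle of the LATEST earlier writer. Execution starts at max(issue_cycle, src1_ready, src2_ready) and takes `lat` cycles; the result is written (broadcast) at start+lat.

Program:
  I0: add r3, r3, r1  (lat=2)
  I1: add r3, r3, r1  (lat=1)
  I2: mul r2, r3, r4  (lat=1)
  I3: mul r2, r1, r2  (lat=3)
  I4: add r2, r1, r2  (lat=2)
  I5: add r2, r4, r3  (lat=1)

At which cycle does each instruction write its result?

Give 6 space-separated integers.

Answer: 3 4 5 8 10 7

Derivation:
I0 add r3: issue@1 deps=(None,None) exec_start@1 write@3
I1 add r3: issue@2 deps=(0,None) exec_start@3 write@4
I2 mul r2: issue@3 deps=(1,None) exec_start@4 write@5
I3 mul r2: issue@4 deps=(None,2) exec_start@5 write@8
I4 add r2: issue@5 deps=(None,3) exec_start@8 write@10
I5 add r2: issue@6 deps=(None,1) exec_start@6 write@7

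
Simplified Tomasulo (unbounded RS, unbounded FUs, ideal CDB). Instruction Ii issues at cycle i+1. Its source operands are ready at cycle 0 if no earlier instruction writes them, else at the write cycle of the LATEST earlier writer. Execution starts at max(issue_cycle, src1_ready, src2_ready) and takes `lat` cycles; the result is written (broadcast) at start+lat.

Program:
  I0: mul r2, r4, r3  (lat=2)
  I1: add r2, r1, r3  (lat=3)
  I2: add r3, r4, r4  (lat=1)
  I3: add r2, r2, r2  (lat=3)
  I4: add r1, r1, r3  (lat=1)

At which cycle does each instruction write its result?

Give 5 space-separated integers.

Answer: 3 5 4 8 6

Derivation:
I0 mul r2: issue@1 deps=(None,None) exec_start@1 write@3
I1 add r2: issue@2 deps=(None,None) exec_start@2 write@5
I2 add r3: issue@3 deps=(None,None) exec_start@3 write@4
I3 add r2: issue@4 deps=(1,1) exec_start@5 write@8
I4 add r1: issue@5 deps=(None,2) exec_start@5 write@6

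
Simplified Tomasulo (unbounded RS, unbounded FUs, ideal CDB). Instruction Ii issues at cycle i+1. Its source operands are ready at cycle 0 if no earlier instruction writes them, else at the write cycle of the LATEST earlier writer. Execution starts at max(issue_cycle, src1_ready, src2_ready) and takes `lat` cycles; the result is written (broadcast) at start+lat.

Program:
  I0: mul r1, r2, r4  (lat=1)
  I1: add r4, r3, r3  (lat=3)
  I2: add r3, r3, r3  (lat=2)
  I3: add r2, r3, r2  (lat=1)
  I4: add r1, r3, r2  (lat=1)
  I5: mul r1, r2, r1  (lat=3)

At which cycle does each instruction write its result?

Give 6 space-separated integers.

I0 mul r1: issue@1 deps=(None,None) exec_start@1 write@2
I1 add r4: issue@2 deps=(None,None) exec_start@2 write@5
I2 add r3: issue@3 deps=(None,None) exec_start@3 write@5
I3 add r2: issue@4 deps=(2,None) exec_start@5 write@6
I4 add r1: issue@5 deps=(2,3) exec_start@6 write@7
I5 mul r1: issue@6 deps=(3,4) exec_start@7 write@10

Answer: 2 5 5 6 7 10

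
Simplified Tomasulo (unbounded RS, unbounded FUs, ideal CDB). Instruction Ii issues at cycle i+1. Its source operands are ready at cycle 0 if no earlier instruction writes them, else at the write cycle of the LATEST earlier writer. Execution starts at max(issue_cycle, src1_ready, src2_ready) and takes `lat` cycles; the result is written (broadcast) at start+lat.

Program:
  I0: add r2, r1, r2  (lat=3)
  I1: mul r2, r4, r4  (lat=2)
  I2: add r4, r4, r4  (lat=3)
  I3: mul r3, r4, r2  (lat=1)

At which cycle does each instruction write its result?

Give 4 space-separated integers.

I0 add r2: issue@1 deps=(None,None) exec_start@1 write@4
I1 mul r2: issue@2 deps=(None,None) exec_start@2 write@4
I2 add r4: issue@3 deps=(None,None) exec_start@3 write@6
I3 mul r3: issue@4 deps=(2,1) exec_start@6 write@7

Answer: 4 4 6 7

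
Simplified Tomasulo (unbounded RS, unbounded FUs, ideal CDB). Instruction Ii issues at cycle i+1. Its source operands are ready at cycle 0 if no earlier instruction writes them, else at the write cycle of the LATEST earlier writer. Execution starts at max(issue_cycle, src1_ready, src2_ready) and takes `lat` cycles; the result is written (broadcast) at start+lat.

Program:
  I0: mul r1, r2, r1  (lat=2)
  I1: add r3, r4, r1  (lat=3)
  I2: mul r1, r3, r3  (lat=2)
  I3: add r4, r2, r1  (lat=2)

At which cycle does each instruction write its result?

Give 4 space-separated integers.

I0 mul r1: issue@1 deps=(None,None) exec_start@1 write@3
I1 add r3: issue@2 deps=(None,0) exec_start@3 write@6
I2 mul r1: issue@3 deps=(1,1) exec_start@6 write@8
I3 add r4: issue@4 deps=(None,2) exec_start@8 write@10

Answer: 3 6 8 10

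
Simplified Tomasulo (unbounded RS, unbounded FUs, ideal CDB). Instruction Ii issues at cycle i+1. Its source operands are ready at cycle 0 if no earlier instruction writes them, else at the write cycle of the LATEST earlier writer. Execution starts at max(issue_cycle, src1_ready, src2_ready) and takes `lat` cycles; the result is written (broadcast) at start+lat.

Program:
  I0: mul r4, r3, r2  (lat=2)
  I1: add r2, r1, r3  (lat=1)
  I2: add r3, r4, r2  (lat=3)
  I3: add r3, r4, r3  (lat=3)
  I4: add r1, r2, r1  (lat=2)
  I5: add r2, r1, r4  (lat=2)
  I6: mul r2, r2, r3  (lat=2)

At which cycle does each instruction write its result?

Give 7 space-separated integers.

Answer: 3 3 6 9 7 9 11

Derivation:
I0 mul r4: issue@1 deps=(None,None) exec_start@1 write@3
I1 add r2: issue@2 deps=(None,None) exec_start@2 write@3
I2 add r3: issue@3 deps=(0,1) exec_start@3 write@6
I3 add r3: issue@4 deps=(0,2) exec_start@6 write@9
I4 add r1: issue@5 deps=(1,None) exec_start@5 write@7
I5 add r2: issue@6 deps=(4,0) exec_start@7 write@9
I6 mul r2: issue@7 deps=(5,3) exec_start@9 write@11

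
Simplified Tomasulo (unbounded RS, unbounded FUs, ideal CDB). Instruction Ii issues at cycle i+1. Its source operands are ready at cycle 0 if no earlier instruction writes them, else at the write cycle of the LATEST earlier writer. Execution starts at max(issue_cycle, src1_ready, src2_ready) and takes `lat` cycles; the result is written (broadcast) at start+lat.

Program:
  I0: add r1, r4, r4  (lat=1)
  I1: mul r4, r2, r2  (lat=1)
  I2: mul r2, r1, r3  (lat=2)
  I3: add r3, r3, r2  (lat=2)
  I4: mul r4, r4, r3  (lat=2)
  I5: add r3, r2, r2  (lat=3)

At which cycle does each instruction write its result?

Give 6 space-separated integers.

I0 add r1: issue@1 deps=(None,None) exec_start@1 write@2
I1 mul r4: issue@2 deps=(None,None) exec_start@2 write@3
I2 mul r2: issue@3 deps=(0,None) exec_start@3 write@5
I3 add r3: issue@4 deps=(None,2) exec_start@5 write@7
I4 mul r4: issue@5 deps=(1,3) exec_start@7 write@9
I5 add r3: issue@6 deps=(2,2) exec_start@6 write@9

Answer: 2 3 5 7 9 9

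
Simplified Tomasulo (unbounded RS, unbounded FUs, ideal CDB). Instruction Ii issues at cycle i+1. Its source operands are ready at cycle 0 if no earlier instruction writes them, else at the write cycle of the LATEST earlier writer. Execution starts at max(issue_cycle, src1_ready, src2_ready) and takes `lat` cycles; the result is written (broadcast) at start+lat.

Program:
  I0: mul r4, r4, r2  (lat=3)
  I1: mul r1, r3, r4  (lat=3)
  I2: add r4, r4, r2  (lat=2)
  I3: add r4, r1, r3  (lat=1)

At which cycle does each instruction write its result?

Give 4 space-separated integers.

I0 mul r4: issue@1 deps=(None,None) exec_start@1 write@4
I1 mul r1: issue@2 deps=(None,0) exec_start@4 write@7
I2 add r4: issue@3 deps=(0,None) exec_start@4 write@6
I3 add r4: issue@4 deps=(1,None) exec_start@7 write@8

Answer: 4 7 6 8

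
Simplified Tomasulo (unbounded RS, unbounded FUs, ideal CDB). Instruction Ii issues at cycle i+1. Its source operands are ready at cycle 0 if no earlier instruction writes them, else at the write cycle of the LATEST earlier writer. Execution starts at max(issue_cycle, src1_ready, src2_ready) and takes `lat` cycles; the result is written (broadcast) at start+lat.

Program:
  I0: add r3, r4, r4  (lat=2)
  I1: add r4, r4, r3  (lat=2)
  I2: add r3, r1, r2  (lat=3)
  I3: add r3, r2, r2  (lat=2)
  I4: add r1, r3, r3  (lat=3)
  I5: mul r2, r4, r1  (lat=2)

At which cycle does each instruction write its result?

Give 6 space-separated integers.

I0 add r3: issue@1 deps=(None,None) exec_start@1 write@3
I1 add r4: issue@2 deps=(None,0) exec_start@3 write@5
I2 add r3: issue@3 deps=(None,None) exec_start@3 write@6
I3 add r3: issue@4 deps=(None,None) exec_start@4 write@6
I4 add r1: issue@5 deps=(3,3) exec_start@6 write@9
I5 mul r2: issue@6 deps=(1,4) exec_start@9 write@11

Answer: 3 5 6 6 9 11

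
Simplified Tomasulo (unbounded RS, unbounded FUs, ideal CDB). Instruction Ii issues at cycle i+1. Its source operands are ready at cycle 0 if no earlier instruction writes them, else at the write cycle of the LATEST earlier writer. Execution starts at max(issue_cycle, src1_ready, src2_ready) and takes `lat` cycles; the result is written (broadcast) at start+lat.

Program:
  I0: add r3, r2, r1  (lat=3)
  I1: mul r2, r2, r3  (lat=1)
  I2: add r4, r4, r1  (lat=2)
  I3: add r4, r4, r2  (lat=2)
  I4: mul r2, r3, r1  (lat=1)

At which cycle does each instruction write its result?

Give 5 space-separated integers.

Answer: 4 5 5 7 6

Derivation:
I0 add r3: issue@1 deps=(None,None) exec_start@1 write@4
I1 mul r2: issue@2 deps=(None,0) exec_start@4 write@5
I2 add r4: issue@3 deps=(None,None) exec_start@3 write@5
I3 add r4: issue@4 deps=(2,1) exec_start@5 write@7
I4 mul r2: issue@5 deps=(0,None) exec_start@5 write@6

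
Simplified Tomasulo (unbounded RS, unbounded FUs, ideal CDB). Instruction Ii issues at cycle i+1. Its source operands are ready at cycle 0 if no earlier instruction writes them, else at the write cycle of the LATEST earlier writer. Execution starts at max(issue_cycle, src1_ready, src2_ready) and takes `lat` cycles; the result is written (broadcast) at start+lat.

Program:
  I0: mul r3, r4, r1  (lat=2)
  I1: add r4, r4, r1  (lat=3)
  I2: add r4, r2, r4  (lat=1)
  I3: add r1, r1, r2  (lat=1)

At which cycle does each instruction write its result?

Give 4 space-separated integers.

Answer: 3 5 6 5

Derivation:
I0 mul r3: issue@1 deps=(None,None) exec_start@1 write@3
I1 add r4: issue@2 deps=(None,None) exec_start@2 write@5
I2 add r4: issue@3 deps=(None,1) exec_start@5 write@6
I3 add r1: issue@4 deps=(None,None) exec_start@4 write@5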